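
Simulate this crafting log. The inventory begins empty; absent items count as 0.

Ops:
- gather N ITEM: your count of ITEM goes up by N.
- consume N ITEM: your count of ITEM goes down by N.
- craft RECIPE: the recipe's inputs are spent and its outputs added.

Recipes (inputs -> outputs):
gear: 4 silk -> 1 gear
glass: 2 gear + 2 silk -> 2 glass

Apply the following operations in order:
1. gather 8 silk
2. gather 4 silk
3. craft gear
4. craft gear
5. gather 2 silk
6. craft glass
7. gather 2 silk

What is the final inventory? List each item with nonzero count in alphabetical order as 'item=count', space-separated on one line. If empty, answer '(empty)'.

After 1 (gather 8 silk): silk=8
After 2 (gather 4 silk): silk=12
After 3 (craft gear): gear=1 silk=8
After 4 (craft gear): gear=2 silk=4
After 5 (gather 2 silk): gear=2 silk=6
After 6 (craft glass): glass=2 silk=4
After 7 (gather 2 silk): glass=2 silk=6

Answer: glass=2 silk=6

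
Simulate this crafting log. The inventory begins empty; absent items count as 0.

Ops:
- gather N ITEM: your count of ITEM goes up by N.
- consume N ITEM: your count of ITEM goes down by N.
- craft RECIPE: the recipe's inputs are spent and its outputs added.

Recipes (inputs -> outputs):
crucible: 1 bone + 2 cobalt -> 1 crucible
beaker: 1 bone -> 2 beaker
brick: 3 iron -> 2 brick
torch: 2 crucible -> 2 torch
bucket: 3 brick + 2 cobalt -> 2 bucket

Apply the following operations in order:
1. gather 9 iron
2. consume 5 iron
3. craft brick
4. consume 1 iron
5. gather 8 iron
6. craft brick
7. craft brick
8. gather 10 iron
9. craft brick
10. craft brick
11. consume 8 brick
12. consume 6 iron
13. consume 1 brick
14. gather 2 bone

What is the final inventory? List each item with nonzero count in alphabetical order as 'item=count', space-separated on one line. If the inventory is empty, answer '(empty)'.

Answer: bone=2 brick=1

Derivation:
After 1 (gather 9 iron): iron=9
After 2 (consume 5 iron): iron=4
After 3 (craft brick): brick=2 iron=1
After 4 (consume 1 iron): brick=2
After 5 (gather 8 iron): brick=2 iron=8
After 6 (craft brick): brick=4 iron=5
After 7 (craft brick): brick=6 iron=2
After 8 (gather 10 iron): brick=6 iron=12
After 9 (craft brick): brick=8 iron=9
After 10 (craft brick): brick=10 iron=6
After 11 (consume 8 brick): brick=2 iron=6
After 12 (consume 6 iron): brick=2
After 13 (consume 1 brick): brick=1
After 14 (gather 2 bone): bone=2 brick=1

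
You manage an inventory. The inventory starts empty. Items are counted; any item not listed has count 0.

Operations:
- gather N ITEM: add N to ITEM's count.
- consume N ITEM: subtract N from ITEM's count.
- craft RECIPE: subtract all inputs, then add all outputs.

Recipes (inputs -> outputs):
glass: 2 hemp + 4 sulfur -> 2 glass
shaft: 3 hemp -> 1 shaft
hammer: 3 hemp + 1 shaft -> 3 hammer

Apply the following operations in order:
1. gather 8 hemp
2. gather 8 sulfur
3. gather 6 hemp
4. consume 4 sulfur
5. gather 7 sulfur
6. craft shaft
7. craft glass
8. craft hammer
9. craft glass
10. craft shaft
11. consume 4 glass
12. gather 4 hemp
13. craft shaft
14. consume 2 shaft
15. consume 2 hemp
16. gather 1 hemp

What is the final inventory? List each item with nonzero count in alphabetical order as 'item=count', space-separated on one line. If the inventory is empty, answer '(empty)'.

Answer: hammer=3 hemp=1 sulfur=3

Derivation:
After 1 (gather 8 hemp): hemp=8
After 2 (gather 8 sulfur): hemp=8 sulfur=8
After 3 (gather 6 hemp): hemp=14 sulfur=8
After 4 (consume 4 sulfur): hemp=14 sulfur=4
After 5 (gather 7 sulfur): hemp=14 sulfur=11
After 6 (craft shaft): hemp=11 shaft=1 sulfur=11
After 7 (craft glass): glass=2 hemp=9 shaft=1 sulfur=7
After 8 (craft hammer): glass=2 hammer=3 hemp=6 sulfur=7
After 9 (craft glass): glass=4 hammer=3 hemp=4 sulfur=3
After 10 (craft shaft): glass=4 hammer=3 hemp=1 shaft=1 sulfur=3
After 11 (consume 4 glass): hammer=3 hemp=1 shaft=1 sulfur=3
After 12 (gather 4 hemp): hammer=3 hemp=5 shaft=1 sulfur=3
After 13 (craft shaft): hammer=3 hemp=2 shaft=2 sulfur=3
After 14 (consume 2 shaft): hammer=3 hemp=2 sulfur=3
After 15 (consume 2 hemp): hammer=3 sulfur=3
After 16 (gather 1 hemp): hammer=3 hemp=1 sulfur=3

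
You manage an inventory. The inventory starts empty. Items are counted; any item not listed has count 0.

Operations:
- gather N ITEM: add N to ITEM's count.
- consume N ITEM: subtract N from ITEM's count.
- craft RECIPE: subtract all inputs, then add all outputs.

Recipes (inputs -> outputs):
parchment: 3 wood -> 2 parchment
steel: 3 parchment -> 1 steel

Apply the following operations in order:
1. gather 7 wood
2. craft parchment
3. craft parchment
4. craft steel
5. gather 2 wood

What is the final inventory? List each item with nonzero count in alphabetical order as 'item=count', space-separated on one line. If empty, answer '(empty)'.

After 1 (gather 7 wood): wood=7
After 2 (craft parchment): parchment=2 wood=4
After 3 (craft parchment): parchment=4 wood=1
After 4 (craft steel): parchment=1 steel=1 wood=1
After 5 (gather 2 wood): parchment=1 steel=1 wood=3

Answer: parchment=1 steel=1 wood=3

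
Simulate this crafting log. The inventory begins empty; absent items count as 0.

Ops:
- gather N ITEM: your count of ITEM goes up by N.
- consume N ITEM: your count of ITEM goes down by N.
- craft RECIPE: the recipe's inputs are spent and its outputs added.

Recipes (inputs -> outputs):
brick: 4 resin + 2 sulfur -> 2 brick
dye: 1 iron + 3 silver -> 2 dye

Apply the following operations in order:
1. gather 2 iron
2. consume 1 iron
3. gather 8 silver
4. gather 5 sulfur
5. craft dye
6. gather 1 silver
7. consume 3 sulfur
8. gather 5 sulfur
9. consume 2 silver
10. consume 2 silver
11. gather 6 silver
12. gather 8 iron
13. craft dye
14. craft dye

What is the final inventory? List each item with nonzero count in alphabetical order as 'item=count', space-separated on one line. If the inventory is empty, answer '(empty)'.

Answer: dye=6 iron=6 silver=2 sulfur=7

Derivation:
After 1 (gather 2 iron): iron=2
After 2 (consume 1 iron): iron=1
After 3 (gather 8 silver): iron=1 silver=8
After 4 (gather 5 sulfur): iron=1 silver=8 sulfur=5
After 5 (craft dye): dye=2 silver=5 sulfur=5
After 6 (gather 1 silver): dye=2 silver=6 sulfur=5
After 7 (consume 3 sulfur): dye=2 silver=6 sulfur=2
After 8 (gather 5 sulfur): dye=2 silver=6 sulfur=7
After 9 (consume 2 silver): dye=2 silver=4 sulfur=7
After 10 (consume 2 silver): dye=2 silver=2 sulfur=7
After 11 (gather 6 silver): dye=2 silver=8 sulfur=7
After 12 (gather 8 iron): dye=2 iron=8 silver=8 sulfur=7
After 13 (craft dye): dye=4 iron=7 silver=5 sulfur=7
After 14 (craft dye): dye=6 iron=6 silver=2 sulfur=7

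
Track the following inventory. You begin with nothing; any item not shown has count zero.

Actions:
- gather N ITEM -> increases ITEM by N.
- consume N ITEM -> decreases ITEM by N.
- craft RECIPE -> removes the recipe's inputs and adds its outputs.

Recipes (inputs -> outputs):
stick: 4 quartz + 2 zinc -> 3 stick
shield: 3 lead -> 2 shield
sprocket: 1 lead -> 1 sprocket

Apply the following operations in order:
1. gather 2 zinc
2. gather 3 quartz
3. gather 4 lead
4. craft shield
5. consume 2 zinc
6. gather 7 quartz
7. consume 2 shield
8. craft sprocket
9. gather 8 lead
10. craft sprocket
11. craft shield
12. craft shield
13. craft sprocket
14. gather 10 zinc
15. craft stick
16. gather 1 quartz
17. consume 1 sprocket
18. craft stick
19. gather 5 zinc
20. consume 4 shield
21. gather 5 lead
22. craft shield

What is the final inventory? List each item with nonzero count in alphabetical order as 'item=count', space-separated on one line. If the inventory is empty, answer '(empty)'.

After 1 (gather 2 zinc): zinc=2
After 2 (gather 3 quartz): quartz=3 zinc=2
After 3 (gather 4 lead): lead=4 quartz=3 zinc=2
After 4 (craft shield): lead=1 quartz=3 shield=2 zinc=2
After 5 (consume 2 zinc): lead=1 quartz=3 shield=2
After 6 (gather 7 quartz): lead=1 quartz=10 shield=2
After 7 (consume 2 shield): lead=1 quartz=10
After 8 (craft sprocket): quartz=10 sprocket=1
After 9 (gather 8 lead): lead=8 quartz=10 sprocket=1
After 10 (craft sprocket): lead=7 quartz=10 sprocket=2
After 11 (craft shield): lead=4 quartz=10 shield=2 sprocket=2
After 12 (craft shield): lead=1 quartz=10 shield=4 sprocket=2
After 13 (craft sprocket): quartz=10 shield=4 sprocket=3
After 14 (gather 10 zinc): quartz=10 shield=4 sprocket=3 zinc=10
After 15 (craft stick): quartz=6 shield=4 sprocket=3 stick=3 zinc=8
After 16 (gather 1 quartz): quartz=7 shield=4 sprocket=3 stick=3 zinc=8
After 17 (consume 1 sprocket): quartz=7 shield=4 sprocket=2 stick=3 zinc=8
After 18 (craft stick): quartz=3 shield=4 sprocket=2 stick=6 zinc=6
After 19 (gather 5 zinc): quartz=3 shield=4 sprocket=2 stick=6 zinc=11
After 20 (consume 4 shield): quartz=3 sprocket=2 stick=6 zinc=11
After 21 (gather 5 lead): lead=5 quartz=3 sprocket=2 stick=6 zinc=11
After 22 (craft shield): lead=2 quartz=3 shield=2 sprocket=2 stick=6 zinc=11

Answer: lead=2 quartz=3 shield=2 sprocket=2 stick=6 zinc=11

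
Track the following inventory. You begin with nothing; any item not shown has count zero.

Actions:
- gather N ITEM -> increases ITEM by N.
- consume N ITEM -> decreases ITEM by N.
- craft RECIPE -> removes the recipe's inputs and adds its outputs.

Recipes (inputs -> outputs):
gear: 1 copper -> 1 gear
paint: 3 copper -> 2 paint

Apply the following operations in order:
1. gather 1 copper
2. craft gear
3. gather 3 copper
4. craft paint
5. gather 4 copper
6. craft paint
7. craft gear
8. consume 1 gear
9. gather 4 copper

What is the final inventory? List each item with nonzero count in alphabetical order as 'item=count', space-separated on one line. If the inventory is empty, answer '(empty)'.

Answer: copper=4 gear=1 paint=4

Derivation:
After 1 (gather 1 copper): copper=1
After 2 (craft gear): gear=1
After 3 (gather 3 copper): copper=3 gear=1
After 4 (craft paint): gear=1 paint=2
After 5 (gather 4 copper): copper=4 gear=1 paint=2
After 6 (craft paint): copper=1 gear=1 paint=4
After 7 (craft gear): gear=2 paint=4
After 8 (consume 1 gear): gear=1 paint=4
After 9 (gather 4 copper): copper=4 gear=1 paint=4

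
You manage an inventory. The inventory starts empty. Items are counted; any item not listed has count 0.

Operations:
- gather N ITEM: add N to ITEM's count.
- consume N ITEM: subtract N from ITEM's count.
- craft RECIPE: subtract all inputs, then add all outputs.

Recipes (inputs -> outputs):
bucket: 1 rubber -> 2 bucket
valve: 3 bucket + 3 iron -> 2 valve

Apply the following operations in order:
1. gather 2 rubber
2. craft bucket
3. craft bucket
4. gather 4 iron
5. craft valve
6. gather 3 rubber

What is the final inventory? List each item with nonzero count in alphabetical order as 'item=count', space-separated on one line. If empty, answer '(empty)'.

Answer: bucket=1 iron=1 rubber=3 valve=2

Derivation:
After 1 (gather 2 rubber): rubber=2
After 2 (craft bucket): bucket=2 rubber=1
After 3 (craft bucket): bucket=4
After 4 (gather 4 iron): bucket=4 iron=4
After 5 (craft valve): bucket=1 iron=1 valve=2
After 6 (gather 3 rubber): bucket=1 iron=1 rubber=3 valve=2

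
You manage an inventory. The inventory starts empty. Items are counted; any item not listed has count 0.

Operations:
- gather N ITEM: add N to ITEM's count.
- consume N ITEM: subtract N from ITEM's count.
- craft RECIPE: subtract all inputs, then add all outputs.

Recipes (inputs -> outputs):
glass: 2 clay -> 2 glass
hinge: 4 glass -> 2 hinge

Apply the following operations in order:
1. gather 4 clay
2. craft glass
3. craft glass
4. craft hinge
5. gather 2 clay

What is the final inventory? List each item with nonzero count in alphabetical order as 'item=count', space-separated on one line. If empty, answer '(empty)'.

Answer: clay=2 hinge=2

Derivation:
After 1 (gather 4 clay): clay=4
After 2 (craft glass): clay=2 glass=2
After 3 (craft glass): glass=4
After 4 (craft hinge): hinge=2
After 5 (gather 2 clay): clay=2 hinge=2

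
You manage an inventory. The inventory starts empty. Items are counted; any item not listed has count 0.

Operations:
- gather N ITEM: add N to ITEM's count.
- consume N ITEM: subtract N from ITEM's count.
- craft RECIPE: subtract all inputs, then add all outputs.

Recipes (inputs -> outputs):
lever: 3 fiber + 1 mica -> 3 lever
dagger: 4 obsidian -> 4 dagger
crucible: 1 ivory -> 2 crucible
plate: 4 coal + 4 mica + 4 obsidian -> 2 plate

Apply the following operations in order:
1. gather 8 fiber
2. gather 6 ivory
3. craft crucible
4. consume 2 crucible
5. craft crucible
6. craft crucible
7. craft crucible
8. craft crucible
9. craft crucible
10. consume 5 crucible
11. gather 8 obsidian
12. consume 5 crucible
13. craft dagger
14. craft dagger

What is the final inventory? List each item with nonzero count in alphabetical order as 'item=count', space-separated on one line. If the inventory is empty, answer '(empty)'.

Answer: dagger=8 fiber=8

Derivation:
After 1 (gather 8 fiber): fiber=8
After 2 (gather 6 ivory): fiber=8 ivory=6
After 3 (craft crucible): crucible=2 fiber=8 ivory=5
After 4 (consume 2 crucible): fiber=8 ivory=5
After 5 (craft crucible): crucible=2 fiber=8 ivory=4
After 6 (craft crucible): crucible=4 fiber=8 ivory=3
After 7 (craft crucible): crucible=6 fiber=8 ivory=2
After 8 (craft crucible): crucible=8 fiber=8 ivory=1
After 9 (craft crucible): crucible=10 fiber=8
After 10 (consume 5 crucible): crucible=5 fiber=8
After 11 (gather 8 obsidian): crucible=5 fiber=8 obsidian=8
After 12 (consume 5 crucible): fiber=8 obsidian=8
After 13 (craft dagger): dagger=4 fiber=8 obsidian=4
After 14 (craft dagger): dagger=8 fiber=8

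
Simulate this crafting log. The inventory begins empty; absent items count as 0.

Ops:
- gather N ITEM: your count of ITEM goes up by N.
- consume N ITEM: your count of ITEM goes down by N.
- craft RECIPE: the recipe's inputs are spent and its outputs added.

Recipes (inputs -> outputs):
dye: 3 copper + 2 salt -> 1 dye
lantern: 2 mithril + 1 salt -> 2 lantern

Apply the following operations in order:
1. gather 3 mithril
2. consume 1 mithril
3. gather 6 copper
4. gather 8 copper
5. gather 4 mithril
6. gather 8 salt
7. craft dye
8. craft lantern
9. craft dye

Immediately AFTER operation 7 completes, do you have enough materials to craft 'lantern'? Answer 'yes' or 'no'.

After 1 (gather 3 mithril): mithril=3
After 2 (consume 1 mithril): mithril=2
After 3 (gather 6 copper): copper=6 mithril=2
After 4 (gather 8 copper): copper=14 mithril=2
After 5 (gather 4 mithril): copper=14 mithril=6
After 6 (gather 8 salt): copper=14 mithril=6 salt=8
After 7 (craft dye): copper=11 dye=1 mithril=6 salt=6

Answer: yes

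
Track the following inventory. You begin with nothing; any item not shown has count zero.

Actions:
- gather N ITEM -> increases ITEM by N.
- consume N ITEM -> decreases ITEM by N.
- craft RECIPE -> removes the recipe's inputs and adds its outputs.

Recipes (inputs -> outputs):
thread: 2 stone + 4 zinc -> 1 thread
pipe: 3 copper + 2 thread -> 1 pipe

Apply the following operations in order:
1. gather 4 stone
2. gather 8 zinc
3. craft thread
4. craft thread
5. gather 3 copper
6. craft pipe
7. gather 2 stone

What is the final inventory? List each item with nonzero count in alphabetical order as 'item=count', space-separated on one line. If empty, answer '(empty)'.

Answer: pipe=1 stone=2

Derivation:
After 1 (gather 4 stone): stone=4
After 2 (gather 8 zinc): stone=4 zinc=8
After 3 (craft thread): stone=2 thread=1 zinc=4
After 4 (craft thread): thread=2
After 5 (gather 3 copper): copper=3 thread=2
After 6 (craft pipe): pipe=1
After 7 (gather 2 stone): pipe=1 stone=2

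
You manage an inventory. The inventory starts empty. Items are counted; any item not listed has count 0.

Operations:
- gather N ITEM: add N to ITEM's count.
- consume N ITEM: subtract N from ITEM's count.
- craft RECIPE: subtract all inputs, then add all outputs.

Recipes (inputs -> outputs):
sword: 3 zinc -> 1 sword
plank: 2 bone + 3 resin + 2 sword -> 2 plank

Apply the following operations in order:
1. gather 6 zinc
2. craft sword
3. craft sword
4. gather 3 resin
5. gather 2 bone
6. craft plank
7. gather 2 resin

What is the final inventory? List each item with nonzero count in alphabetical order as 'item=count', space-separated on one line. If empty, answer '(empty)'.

Answer: plank=2 resin=2

Derivation:
After 1 (gather 6 zinc): zinc=6
After 2 (craft sword): sword=1 zinc=3
After 3 (craft sword): sword=2
After 4 (gather 3 resin): resin=3 sword=2
After 5 (gather 2 bone): bone=2 resin=3 sword=2
After 6 (craft plank): plank=2
After 7 (gather 2 resin): plank=2 resin=2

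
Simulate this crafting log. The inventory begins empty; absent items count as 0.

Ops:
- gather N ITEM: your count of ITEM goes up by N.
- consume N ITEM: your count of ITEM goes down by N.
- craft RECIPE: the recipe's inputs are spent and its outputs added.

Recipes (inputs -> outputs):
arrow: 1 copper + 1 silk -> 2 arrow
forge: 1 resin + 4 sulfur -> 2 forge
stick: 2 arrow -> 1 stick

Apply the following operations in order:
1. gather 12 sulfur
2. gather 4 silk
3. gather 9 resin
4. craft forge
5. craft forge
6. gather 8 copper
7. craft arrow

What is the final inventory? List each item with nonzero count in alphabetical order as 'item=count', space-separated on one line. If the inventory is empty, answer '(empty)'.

Answer: arrow=2 copper=7 forge=4 resin=7 silk=3 sulfur=4

Derivation:
After 1 (gather 12 sulfur): sulfur=12
After 2 (gather 4 silk): silk=4 sulfur=12
After 3 (gather 9 resin): resin=9 silk=4 sulfur=12
After 4 (craft forge): forge=2 resin=8 silk=4 sulfur=8
After 5 (craft forge): forge=4 resin=7 silk=4 sulfur=4
After 6 (gather 8 copper): copper=8 forge=4 resin=7 silk=4 sulfur=4
After 7 (craft arrow): arrow=2 copper=7 forge=4 resin=7 silk=3 sulfur=4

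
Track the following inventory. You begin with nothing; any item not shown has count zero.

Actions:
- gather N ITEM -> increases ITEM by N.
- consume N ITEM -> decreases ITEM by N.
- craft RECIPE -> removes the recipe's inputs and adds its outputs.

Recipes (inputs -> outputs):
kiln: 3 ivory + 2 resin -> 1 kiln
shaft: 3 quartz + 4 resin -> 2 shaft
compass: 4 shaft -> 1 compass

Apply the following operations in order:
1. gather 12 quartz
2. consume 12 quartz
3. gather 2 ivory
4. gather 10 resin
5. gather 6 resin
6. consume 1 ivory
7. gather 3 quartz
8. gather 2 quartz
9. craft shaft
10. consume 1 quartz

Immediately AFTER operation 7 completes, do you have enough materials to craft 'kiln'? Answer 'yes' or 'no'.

Answer: no

Derivation:
After 1 (gather 12 quartz): quartz=12
After 2 (consume 12 quartz): (empty)
After 3 (gather 2 ivory): ivory=2
After 4 (gather 10 resin): ivory=2 resin=10
After 5 (gather 6 resin): ivory=2 resin=16
After 6 (consume 1 ivory): ivory=1 resin=16
After 7 (gather 3 quartz): ivory=1 quartz=3 resin=16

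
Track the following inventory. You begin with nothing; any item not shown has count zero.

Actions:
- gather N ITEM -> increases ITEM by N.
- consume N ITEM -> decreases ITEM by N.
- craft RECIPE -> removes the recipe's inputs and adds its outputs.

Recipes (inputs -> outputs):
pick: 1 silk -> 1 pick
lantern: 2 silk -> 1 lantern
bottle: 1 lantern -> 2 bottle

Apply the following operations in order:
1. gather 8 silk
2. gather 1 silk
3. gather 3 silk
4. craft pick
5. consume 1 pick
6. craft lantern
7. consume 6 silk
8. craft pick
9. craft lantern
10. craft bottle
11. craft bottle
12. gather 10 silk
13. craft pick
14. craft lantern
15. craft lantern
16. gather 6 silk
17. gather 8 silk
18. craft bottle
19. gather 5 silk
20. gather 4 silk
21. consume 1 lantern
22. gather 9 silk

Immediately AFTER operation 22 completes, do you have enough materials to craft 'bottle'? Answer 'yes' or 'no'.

Answer: no

Derivation:
After 1 (gather 8 silk): silk=8
After 2 (gather 1 silk): silk=9
After 3 (gather 3 silk): silk=12
After 4 (craft pick): pick=1 silk=11
After 5 (consume 1 pick): silk=11
After 6 (craft lantern): lantern=1 silk=9
After 7 (consume 6 silk): lantern=1 silk=3
After 8 (craft pick): lantern=1 pick=1 silk=2
After 9 (craft lantern): lantern=2 pick=1
After 10 (craft bottle): bottle=2 lantern=1 pick=1
After 11 (craft bottle): bottle=4 pick=1
After 12 (gather 10 silk): bottle=4 pick=1 silk=10
After 13 (craft pick): bottle=4 pick=2 silk=9
After 14 (craft lantern): bottle=4 lantern=1 pick=2 silk=7
After 15 (craft lantern): bottle=4 lantern=2 pick=2 silk=5
After 16 (gather 6 silk): bottle=4 lantern=2 pick=2 silk=11
After 17 (gather 8 silk): bottle=4 lantern=2 pick=2 silk=19
After 18 (craft bottle): bottle=6 lantern=1 pick=2 silk=19
After 19 (gather 5 silk): bottle=6 lantern=1 pick=2 silk=24
After 20 (gather 4 silk): bottle=6 lantern=1 pick=2 silk=28
After 21 (consume 1 lantern): bottle=6 pick=2 silk=28
After 22 (gather 9 silk): bottle=6 pick=2 silk=37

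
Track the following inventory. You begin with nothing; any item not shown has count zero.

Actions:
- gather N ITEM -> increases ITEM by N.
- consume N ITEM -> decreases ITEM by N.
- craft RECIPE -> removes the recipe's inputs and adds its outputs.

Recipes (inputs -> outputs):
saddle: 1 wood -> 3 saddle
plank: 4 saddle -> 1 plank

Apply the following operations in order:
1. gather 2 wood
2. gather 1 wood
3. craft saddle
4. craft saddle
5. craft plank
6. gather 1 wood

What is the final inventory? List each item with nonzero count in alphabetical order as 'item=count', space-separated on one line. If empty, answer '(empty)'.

After 1 (gather 2 wood): wood=2
After 2 (gather 1 wood): wood=3
After 3 (craft saddle): saddle=3 wood=2
After 4 (craft saddle): saddle=6 wood=1
After 5 (craft plank): plank=1 saddle=2 wood=1
After 6 (gather 1 wood): plank=1 saddle=2 wood=2

Answer: plank=1 saddle=2 wood=2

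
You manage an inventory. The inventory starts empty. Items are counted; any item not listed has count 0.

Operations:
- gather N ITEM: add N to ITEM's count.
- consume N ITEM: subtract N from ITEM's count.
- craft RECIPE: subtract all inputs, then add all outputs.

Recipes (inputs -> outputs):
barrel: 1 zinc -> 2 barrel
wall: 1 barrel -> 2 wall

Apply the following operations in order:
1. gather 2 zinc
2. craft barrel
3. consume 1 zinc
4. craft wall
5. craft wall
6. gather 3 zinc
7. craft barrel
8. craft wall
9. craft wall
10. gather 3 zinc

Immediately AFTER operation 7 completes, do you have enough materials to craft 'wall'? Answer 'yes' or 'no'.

After 1 (gather 2 zinc): zinc=2
After 2 (craft barrel): barrel=2 zinc=1
After 3 (consume 1 zinc): barrel=2
After 4 (craft wall): barrel=1 wall=2
After 5 (craft wall): wall=4
After 6 (gather 3 zinc): wall=4 zinc=3
After 7 (craft barrel): barrel=2 wall=4 zinc=2

Answer: yes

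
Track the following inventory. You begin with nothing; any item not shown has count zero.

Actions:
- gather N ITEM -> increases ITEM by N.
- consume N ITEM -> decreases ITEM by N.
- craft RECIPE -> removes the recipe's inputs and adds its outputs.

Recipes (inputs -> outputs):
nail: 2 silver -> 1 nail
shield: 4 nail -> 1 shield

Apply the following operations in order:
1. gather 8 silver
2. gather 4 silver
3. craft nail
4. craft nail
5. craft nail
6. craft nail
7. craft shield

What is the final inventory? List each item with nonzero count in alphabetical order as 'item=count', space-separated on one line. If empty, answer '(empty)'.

After 1 (gather 8 silver): silver=8
After 2 (gather 4 silver): silver=12
After 3 (craft nail): nail=1 silver=10
After 4 (craft nail): nail=2 silver=8
After 5 (craft nail): nail=3 silver=6
After 6 (craft nail): nail=4 silver=4
After 7 (craft shield): shield=1 silver=4

Answer: shield=1 silver=4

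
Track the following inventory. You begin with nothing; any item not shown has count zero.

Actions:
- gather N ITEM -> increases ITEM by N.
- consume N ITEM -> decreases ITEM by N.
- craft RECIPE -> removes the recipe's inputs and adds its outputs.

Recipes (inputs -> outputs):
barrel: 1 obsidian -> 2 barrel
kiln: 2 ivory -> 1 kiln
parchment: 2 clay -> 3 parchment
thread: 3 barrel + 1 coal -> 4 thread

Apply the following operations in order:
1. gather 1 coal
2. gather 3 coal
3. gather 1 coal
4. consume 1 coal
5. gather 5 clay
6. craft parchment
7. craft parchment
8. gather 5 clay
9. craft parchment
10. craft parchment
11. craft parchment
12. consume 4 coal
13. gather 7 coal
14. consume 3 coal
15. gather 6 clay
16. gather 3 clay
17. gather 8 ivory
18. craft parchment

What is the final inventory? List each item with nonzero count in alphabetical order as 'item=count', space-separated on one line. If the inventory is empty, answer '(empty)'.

Answer: clay=7 coal=4 ivory=8 parchment=18

Derivation:
After 1 (gather 1 coal): coal=1
After 2 (gather 3 coal): coal=4
After 3 (gather 1 coal): coal=5
After 4 (consume 1 coal): coal=4
After 5 (gather 5 clay): clay=5 coal=4
After 6 (craft parchment): clay=3 coal=4 parchment=3
After 7 (craft parchment): clay=1 coal=4 parchment=6
After 8 (gather 5 clay): clay=6 coal=4 parchment=6
After 9 (craft parchment): clay=4 coal=4 parchment=9
After 10 (craft parchment): clay=2 coal=4 parchment=12
After 11 (craft parchment): coal=4 parchment=15
After 12 (consume 4 coal): parchment=15
After 13 (gather 7 coal): coal=7 parchment=15
After 14 (consume 3 coal): coal=4 parchment=15
After 15 (gather 6 clay): clay=6 coal=4 parchment=15
After 16 (gather 3 clay): clay=9 coal=4 parchment=15
After 17 (gather 8 ivory): clay=9 coal=4 ivory=8 parchment=15
After 18 (craft parchment): clay=7 coal=4 ivory=8 parchment=18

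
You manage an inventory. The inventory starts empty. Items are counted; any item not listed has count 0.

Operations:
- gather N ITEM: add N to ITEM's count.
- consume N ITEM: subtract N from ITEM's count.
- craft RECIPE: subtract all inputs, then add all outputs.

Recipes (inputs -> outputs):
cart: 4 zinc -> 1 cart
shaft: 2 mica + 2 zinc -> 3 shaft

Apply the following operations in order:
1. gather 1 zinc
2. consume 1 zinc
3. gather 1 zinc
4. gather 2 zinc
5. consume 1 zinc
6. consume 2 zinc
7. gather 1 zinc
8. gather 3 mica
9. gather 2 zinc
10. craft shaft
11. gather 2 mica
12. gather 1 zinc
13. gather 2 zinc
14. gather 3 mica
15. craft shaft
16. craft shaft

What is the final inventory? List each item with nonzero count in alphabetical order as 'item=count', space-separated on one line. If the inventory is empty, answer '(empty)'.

After 1 (gather 1 zinc): zinc=1
After 2 (consume 1 zinc): (empty)
After 3 (gather 1 zinc): zinc=1
After 4 (gather 2 zinc): zinc=3
After 5 (consume 1 zinc): zinc=2
After 6 (consume 2 zinc): (empty)
After 7 (gather 1 zinc): zinc=1
After 8 (gather 3 mica): mica=3 zinc=1
After 9 (gather 2 zinc): mica=3 zinc=3
After 10 (craft shaft): mica=1 shaft=3 zinc=1
After 11 (gather 2 mica): mica=3 shaft=3 zinc=1
After 12 (gather 1 zinc): mica=3 shaft=3 zinc=2
After 13 (gather 2 zinc): mica=3 shaft=3 zinc=4
After 14 (gather 3 mica): mica=6 shaft=3 zinc=4
After 15 (craft shaft): mica=4 shaft=6 zinc=2
After 16 (craft shaft): mica=2 shaft=9

Answer: mica=2 shaft=9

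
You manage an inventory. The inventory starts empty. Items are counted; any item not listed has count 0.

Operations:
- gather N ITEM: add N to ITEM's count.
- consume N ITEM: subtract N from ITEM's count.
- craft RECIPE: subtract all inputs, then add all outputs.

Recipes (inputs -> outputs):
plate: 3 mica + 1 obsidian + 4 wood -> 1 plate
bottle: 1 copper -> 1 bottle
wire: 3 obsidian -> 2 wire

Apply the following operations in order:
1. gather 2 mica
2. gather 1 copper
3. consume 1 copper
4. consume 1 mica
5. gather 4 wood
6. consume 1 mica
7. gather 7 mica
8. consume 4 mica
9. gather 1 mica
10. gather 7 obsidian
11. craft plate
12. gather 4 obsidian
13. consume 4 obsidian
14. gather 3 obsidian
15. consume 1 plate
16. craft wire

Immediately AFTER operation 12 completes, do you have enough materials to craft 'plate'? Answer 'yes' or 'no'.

Answer: no

Derivation:
After 1 (gather 2 mica): mica=2
After 2 (gather 1 copper): copper=1 mica=2
After 3 (consume 1 copper): mica=2
After 4 (consume 1 mica): mica=1
After 5 (gather 4 wood): mica=1 wood=4
After 6 (consume 1 mica): wood=4
After 7 (gather 7 mica): mica=7 wood=4
After 8 (consume 4 mica): mica=3 wood=4
After 9 (gather 1 mica): mica=4 wood=4
After 10 (gather 7 obsidian): mica=4 obsidian=7 wood=4
After 11 (craft plate): mica=1 obsidian=6 plate=1
After 12 (gather 4 obsidian): mica=1 obsidian=10 plate=1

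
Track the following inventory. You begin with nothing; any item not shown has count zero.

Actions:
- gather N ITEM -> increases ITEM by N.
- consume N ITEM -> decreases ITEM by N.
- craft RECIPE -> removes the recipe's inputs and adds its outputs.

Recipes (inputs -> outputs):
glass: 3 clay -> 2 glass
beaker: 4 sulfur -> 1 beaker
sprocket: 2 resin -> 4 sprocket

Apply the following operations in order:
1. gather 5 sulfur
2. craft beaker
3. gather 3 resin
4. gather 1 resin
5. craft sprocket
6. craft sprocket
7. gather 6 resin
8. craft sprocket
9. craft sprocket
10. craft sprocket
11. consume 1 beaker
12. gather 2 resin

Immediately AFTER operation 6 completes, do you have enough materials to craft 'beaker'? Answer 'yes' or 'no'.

After 1 (gather 5 sulfur): sulfur=5
After 2 (craft beaker): beaker=1 sulfur=1
After 3 (gather 3 resin): beaker=1 resin=3 sulfur=1
After 4 (gather 1 resin): beaker=1 resin=4 sulfur=1
After 5 (craft sprocket): beaker=1 resin=2 sprocket=4 sulfur=1
After 6 (craft sprocket): beaker=1 sprocket=8 sulfur=1

Answer: no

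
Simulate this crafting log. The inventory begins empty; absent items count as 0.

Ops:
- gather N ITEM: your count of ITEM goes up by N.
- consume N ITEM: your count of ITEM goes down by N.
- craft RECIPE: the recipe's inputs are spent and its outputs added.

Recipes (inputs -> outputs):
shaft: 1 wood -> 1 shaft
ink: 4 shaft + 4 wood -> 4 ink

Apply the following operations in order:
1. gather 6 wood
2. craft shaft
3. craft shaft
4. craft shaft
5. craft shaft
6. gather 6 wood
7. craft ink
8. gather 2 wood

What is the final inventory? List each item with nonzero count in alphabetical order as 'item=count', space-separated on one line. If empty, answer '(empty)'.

Answer: ink=4 wood=6

Derivation:
After 1 (gather 6 wood): wood=6
After 2 (craft shaft): shaft=1 wood=5
After 3 (craft shaft): shaft=2 wood=4
After 4 (craft shaft): shaft=3 wood=3
After 5 (craft shaft): shaft=4 wood=2
After 6 (gather 6 wood): shaft=4 wood=8
After 7 (craft ink): ink=4 wood=4
After 8 (gather 2 wood): ink=4 wood=6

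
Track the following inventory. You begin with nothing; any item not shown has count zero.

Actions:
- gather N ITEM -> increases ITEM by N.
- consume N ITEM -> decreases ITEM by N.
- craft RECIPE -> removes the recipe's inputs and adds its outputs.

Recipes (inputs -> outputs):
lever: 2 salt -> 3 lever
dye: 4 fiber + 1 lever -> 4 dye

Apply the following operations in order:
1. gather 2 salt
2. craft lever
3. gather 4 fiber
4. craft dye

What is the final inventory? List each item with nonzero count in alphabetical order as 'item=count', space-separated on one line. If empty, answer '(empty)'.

Answer: dye=4 lever=2

Derivation:
After 1 (gather 2 salt): salt=2
After 2 (craft lever): lever=3
After 3 (gather 4 fiber): fiber=4 lever=3
After 4 (craft dye): dye=4 lever=2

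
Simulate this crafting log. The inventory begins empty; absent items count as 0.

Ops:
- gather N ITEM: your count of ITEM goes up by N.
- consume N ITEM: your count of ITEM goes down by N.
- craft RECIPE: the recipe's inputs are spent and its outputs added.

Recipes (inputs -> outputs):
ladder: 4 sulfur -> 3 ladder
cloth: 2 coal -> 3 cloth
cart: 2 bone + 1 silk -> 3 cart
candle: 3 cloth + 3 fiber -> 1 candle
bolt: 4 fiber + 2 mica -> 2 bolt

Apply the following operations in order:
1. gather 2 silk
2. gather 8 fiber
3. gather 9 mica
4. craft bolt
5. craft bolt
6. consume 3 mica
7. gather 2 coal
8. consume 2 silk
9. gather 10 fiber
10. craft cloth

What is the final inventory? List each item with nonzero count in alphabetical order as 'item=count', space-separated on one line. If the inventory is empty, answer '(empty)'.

After 1 (gather 2 silk): silk=2
After 2 (gather 8 fiber): fiber=8 silk=2
After 3 (gather 9 mica): fiber=8 mica=9 silk=2
After 4 (craft bolt): bolt=2 fiber=4 mica=7 silk=2
After 5 (craft bolt): bolt=4 mica=5 silk=2
After 6 (consume 3 mica): bolt=4 mica=2 silk=2
After 7 (gather 2 coal): bolt=4 coal=2 mica=2 silk=2
After 8 (consume 2 silk): bolt=4 coal=2 mica=2
After 9 (gather 10 fiber): bolt=4 coal=2 fiber=10 mica=2
After 10 (craft cloth): bolt=4 cloth=3 fiber=10 mica=2

Answer: bolt=4 cloth=3 fiber=10 mica=2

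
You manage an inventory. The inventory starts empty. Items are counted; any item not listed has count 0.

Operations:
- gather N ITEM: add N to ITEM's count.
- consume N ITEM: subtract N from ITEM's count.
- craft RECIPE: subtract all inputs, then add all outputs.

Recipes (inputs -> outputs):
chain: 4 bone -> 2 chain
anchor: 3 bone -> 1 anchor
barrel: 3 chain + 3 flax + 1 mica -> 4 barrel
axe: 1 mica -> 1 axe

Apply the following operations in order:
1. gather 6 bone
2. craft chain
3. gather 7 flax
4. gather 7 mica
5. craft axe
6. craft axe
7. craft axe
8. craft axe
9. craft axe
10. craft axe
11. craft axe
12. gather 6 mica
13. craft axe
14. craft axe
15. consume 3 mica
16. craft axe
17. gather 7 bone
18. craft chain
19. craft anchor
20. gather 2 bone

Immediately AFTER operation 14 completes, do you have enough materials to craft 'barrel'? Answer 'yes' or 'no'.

Answer: no

Derivation:
After 1 (gather 6 bone): bone=6
After 2 (craft chain): bone=2 chain=2
After 3 (gather 7 flax): bone=2 chain=2 flax=7
After 4 (gather 7 mica): bone=2 chain=2 flax=7 mica=7
After 5 (craft axe): axe=1 bone=2 chain=2 flax=7 mica=6
After 6 (craft axe): axe=2 bone=2 chain=2 flax=7 mica=5
After 7 (craft axe): axe=3 bone=2 chain=2 flax=7 mica=4
After 8 (craft axe): axe=4 bone=2 chain=2 flax=7 mica=3
After 9 (craft axe): axe=5 bone=2 chain=2 flax=7 mica=2
After 10 (craft axe): axe=6 bone=2 chain=2 flax=7 mica=1
After 11 (craft axe): axe=7 bone=2 chain=2 flax=7
After 12 (gather 6 mica): axe=7 bone=2 chain=2 flax=7 mica=6
After 13 (craft axe): axe=8 bone=2 chain=2 flax=7 mica=5
After 14 (craft axe): axe=9 bone=2 chain=2 flax=7 mica=4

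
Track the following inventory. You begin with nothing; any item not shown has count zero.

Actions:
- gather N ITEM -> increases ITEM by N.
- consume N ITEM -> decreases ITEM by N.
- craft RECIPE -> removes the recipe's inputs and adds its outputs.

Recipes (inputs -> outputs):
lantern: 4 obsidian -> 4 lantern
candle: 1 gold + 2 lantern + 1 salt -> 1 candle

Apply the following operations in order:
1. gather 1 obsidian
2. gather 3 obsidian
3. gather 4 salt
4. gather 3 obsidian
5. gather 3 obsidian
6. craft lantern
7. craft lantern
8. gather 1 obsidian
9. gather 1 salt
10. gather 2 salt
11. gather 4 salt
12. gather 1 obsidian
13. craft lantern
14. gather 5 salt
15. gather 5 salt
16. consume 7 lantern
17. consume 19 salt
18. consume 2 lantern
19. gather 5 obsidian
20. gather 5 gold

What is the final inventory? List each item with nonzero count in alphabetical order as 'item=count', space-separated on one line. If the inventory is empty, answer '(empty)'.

Answer: gold=5 lantern=3 obsidian=5 salt=2

Derivation:
After 1 (gather 1 obsidian): obsidian=1
After 2 (gather 3 obsidian): obsidian=4
After 3 (gather 4 salt): obsidian=4 salt=4
After 4 (gather 3 obsidian): obsidian=7 salt=4
After 5 (gather 3 obsidian): obsidian=10 salt=4
After 6 (craft lantern): lantern=4 obsidian=6 salt=4
After 7 (craft lantern): lantern=8 obsidian=2 salt=4
After 8 (gather 1 obsidian): lantern=8 obsidian=3 salt=4
After 9 (gather 1 salt): lantern=8 obsidian=3 salt=5
After 10 (gather 2 salt): lantern=8 obsidian=3 salt=7
After 11 (gather 4 salt): lantern=8 obsidian=3 salt=11
After 12 (gather 1 obsidian): lantern=8 obsidian=4 salt=11
After 13 (craft lantern): lantern=12 salt=11
After 14 (gather 5 salt): lantern=12 salt=16
After 15 (gather 5 salt): lantern=12 salt=21
After 16 (consume 7 lantern): lantern=5 salt=21
After 17 (consume 19 salt): lantern=5 salt=2
After 18 (consume 2 lantern): lantern=3 salt=2
After 19 (gather 5 obsidian): lantern=3 obsidian=5 salt=2
After 20 (gather 5 gold): gold=5 lantern=3 obsidian=5 salt=2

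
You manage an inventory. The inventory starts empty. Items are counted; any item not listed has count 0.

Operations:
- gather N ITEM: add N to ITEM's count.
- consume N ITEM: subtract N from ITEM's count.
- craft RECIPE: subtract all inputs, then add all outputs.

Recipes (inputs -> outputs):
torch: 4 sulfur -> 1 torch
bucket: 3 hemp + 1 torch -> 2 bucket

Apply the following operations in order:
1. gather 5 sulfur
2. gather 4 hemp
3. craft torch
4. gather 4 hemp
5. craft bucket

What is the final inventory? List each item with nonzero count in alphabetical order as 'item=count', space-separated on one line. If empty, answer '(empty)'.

Answer: bucket=2 hemp=5 sulfur=1

Derivation:
After 1 (gather 5 sulfur): sulfur=5
After 2 (gather 4 hemp): hemp=4 sulfur=5
After 3 (craft torch): hemp=4 sulfur=1 torch=1
After 4 (gather 4 hemp): hemp=8 sulfur=1 torch=1
After 5 (craft bucket): bucket=2 hemp=5 sulfur=1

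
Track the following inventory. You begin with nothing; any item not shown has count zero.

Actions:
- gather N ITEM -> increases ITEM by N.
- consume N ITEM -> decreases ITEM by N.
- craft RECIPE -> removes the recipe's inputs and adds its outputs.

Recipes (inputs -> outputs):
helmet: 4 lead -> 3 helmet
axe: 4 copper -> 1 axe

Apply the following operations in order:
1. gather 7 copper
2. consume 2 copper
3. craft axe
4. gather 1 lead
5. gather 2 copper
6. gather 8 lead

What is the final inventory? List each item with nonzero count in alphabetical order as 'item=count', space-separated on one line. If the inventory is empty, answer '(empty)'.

Answer: axe=1 copper=3 lead=9

Derivation:
After 1 (gather 7 copper): copper=7
After 2 (consume 2 copper): copper=5
After 3 (craft axe): axe=1 copper=1
After 4 (gather 1 lead): axe=1 copper=1 lead=1
After 5 (gather 2 copper): axe=1 copper=3 lead=1
After 6 (gather 8 lead): axe=1 copper=3 lead=9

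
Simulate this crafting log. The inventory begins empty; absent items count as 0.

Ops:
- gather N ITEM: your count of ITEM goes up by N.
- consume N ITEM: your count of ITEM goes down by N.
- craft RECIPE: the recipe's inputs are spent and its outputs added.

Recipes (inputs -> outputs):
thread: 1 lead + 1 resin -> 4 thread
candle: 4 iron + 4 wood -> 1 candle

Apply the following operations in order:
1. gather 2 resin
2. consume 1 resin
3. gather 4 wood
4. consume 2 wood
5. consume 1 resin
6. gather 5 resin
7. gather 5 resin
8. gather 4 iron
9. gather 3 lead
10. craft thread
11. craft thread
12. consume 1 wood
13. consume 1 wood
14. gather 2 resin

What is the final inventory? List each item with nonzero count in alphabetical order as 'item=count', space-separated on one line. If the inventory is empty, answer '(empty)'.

After 1 (gather 2 resin): resin=2
After 2 (consume 1 resin): resin=1
After 3 (gather 4 wood): resin=1 wood=4
After 4 (consume 2 wood): resin=1 wood=2
After 5 (consume 1 resin): wood=2
After 6 (gather 5 resin): resin=5 wood=2
After 7 (gather 5 resin): resin=10 wood=2
After 8 (gather 4 iron): iron=4 resin=10 wood=2
After 9 (gather 3 lead): iron=4 lead=3 resin=10 wood=2
After 10 (craft thread): iron=4 lead=2 resin=9 thread=4 wood=2
After 11 (craft thread): iron=4 lead=1 resin=8 thread=8 wood=2
After 12 (consume 1 wood): iron=4 lead=1 resin=8 thread=8 wood=1
After 13 (consume 1 wood): iron=4 lead=1 resin=8 thread=8
After 14 (gather 2 resin): iron=4 lead=1 resin=10 thread=8

Answer: iron=4 lead=1 resin=10 thread=8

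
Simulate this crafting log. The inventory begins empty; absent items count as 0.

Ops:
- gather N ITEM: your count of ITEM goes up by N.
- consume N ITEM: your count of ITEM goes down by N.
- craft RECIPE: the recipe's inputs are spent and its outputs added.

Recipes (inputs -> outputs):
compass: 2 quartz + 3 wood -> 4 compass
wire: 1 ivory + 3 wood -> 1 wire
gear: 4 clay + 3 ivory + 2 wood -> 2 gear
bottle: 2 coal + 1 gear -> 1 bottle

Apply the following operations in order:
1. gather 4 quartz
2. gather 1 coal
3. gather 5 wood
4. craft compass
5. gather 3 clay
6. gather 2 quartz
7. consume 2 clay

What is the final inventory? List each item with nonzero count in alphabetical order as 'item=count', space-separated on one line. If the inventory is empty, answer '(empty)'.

Answer: clay=1 coal=1 compass=4 quartz=4 wood=2

Derivation:
After 1 (gather 4 quartz): quartz=4
After 2 (gather 1 coal): coal=1 quartz=4
After 3 (gather 5 wood): coal=1 quartz=4 wood=5
After 4 (craft compass): coal=1 compass=4 quartz=2 wood=2
After 5 (gather 3 clay): clay=3 coal=1 compass=4 quartz=2 wood=2
After 6 (gather 2 quartz): clay=3 coal=1 compass=4 quartz=4 wood=2
After 7 (consume 2 clay): clay=1 coal=1 compass=4 quartz=4 wood=2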